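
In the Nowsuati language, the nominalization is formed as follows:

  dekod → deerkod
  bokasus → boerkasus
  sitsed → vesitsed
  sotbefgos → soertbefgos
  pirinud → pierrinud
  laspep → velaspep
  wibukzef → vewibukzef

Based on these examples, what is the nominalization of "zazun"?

zaerzun

sitsed and pirinud both end in -d yet inflect differently (vesitsed, pierrinud), so the final letter is not what conditions the rule; the last vowel is.
"zazun" has last vowel 'u'. The stems whose last vowel is 'u' (pirinud → pierrinud, bokasus → boerkasus) insert -er- after the first vowel.
So zazun → zaerzun.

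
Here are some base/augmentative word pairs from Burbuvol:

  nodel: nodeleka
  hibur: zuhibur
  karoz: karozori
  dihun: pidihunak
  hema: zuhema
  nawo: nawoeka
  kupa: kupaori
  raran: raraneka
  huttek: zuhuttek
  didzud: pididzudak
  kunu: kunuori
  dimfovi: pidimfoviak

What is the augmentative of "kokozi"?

kokoziori

kupa and hema both end in -a yet inflect differently (kupaori, zuhema), so the final letter is not what conditions the rule; the first letter is.
"kokozi" begins with k-. The stems beginning with k- (kupa → kupaori, karoz → karozori, kunu → kunuori) add -ori.
So kokozi → kokoziori.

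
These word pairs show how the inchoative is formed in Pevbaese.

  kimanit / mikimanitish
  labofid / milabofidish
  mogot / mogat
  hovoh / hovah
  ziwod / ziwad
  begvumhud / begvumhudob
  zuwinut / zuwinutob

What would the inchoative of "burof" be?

"burof" has last vowel 'o'. The stems whose last vowel is 'o' (mogot → mogat, hovoh → hovah, ziwod → ziwad) change the last vowel to 'a'.
The other patterns: stems whose last vowel is 'i' add mi- … -ish around the stem; stems whose last vowel is 'u' add -ob.
So burof → buraf.

buraf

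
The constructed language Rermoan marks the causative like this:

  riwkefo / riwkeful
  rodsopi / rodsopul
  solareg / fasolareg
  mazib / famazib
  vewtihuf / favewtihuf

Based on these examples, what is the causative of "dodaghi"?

"dodaghi" ends in a vowel. The stems ending in a vowel (rodsopi → rodsopul, riwkefo → riwkeful) drop the final letter and add -ul.
The other pattern: stems ending in a consonant add the prefix fa-.
So dodaghi → dodaghul.

dodaghul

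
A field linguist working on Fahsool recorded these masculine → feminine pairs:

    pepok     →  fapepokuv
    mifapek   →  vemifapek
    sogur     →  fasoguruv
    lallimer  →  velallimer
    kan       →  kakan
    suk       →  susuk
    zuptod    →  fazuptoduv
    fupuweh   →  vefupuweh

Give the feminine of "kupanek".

"kupanek" has 3 vowels. The stems with 3 vowels (mifapek → vemifapek, lallimer → velallimer, fupuweh → vefupuweh) add the prefix ve-.
So kupanek → vekupanek.

vekupanek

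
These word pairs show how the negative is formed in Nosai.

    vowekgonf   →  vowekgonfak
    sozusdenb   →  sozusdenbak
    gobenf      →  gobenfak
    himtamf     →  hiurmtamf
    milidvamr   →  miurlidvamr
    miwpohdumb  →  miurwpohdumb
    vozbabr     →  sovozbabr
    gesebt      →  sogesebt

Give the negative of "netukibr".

sonetukibr

vowekgonf and himtamf both end in -f yet inflect differently (vowekgonfak, hiurmtamf), so the final letter is not what conditions the rule; the second-to-last letter is.
"netukibr" has second-to-last letter 'b'. The stems whose second-to-last letter is 'b' (vozbabr → sovozbabr, gesebt → sogesebt) add the prefix so-.
The other patterns: stems whose second-to-last letter is 'n' add -ak; stems whose second-to-last letter is 'm' insert -ur- after the first vowel.
So netukibr → sonetukibr.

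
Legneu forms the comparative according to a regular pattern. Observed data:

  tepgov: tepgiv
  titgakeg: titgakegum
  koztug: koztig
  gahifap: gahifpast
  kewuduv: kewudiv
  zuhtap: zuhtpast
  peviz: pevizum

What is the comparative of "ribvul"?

titgakeg and koztug both end in -g yet inflect differently (titgakegum, koztig), so the final letter is not what conditions the rule; the last vowel is.
"ribvul" has last vowel 'u'. The stems whose last vowel is 'u' (kewuduv → kewudiv, koztug → koztig) change the last vowel to 'i'.
The other patterns: stems whose last vowel is 'e' or 'i' add -um; stems whose last vowel is 'a' delete the last vowel and add -ast.
So ribvul → ribvil.

ribvil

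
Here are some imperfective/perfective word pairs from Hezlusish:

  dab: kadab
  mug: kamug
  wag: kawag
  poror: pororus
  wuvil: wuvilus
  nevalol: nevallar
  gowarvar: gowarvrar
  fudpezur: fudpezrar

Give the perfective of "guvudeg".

"guvudeg" has 3 vowels. The stems with 3 vowels (nevalol → nevallar, gowarvar → gowarvrar, fudpezur → fudpezrar) delete the last vowel and add -ar.
The other patterns: stems with 1 vowel add the prefix ka-; stems with 2 vowels add -us.
So guvudeg → guvudgar.

guvudgar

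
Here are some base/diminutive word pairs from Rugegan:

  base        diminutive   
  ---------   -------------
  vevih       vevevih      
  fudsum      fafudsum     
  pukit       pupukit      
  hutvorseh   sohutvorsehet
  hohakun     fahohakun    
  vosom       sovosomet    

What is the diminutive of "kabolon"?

vevih and hutvorseh both end in -h yet inflect differently (vevevih, sohutvorsehet), so the final letter is not what conditions the rule; the last vowel is.
"kabolon" has last vowel 'o'. The one such stem in the data (vosom → sovosomet) adds so- … -et around the stem, so the same rule applies.
So kabolon → sokabolonet.

sokabolonet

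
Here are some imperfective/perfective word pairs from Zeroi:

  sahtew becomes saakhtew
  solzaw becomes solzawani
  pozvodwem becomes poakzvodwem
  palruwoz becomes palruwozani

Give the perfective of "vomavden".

"vomavden" has last vowel 'e'. The stems whose last vowel is 'e' (sahtew → saakhtew, pozvodwem → poakzvodwem) insert -ak- after the first vowel.
So vomavden → voakmavden.

voakmavden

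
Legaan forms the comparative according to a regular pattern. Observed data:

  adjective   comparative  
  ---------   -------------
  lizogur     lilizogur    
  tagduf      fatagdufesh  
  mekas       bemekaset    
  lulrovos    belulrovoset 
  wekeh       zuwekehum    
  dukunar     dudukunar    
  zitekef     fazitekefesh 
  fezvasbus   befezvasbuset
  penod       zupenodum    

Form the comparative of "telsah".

zutelsahum

penod and lulrovos both have last vowel 'o' yet inflect differently (zupenodum, belulrovoset), so the last vowel is not what conditions the rule; the final letter is.
"telsah" ends in -h. The one such stem in the data (wekeh → zuwekehum) adds zu- … -um around the stem, so the same rule applies.
The other patterns: stems ending in -s add be- … -et around the stem; stems ending in -r repeat the first consonant+vowel as a prefix; stems ending in -f add fa- … -esh around the stem.
So telsah → zutelsahum.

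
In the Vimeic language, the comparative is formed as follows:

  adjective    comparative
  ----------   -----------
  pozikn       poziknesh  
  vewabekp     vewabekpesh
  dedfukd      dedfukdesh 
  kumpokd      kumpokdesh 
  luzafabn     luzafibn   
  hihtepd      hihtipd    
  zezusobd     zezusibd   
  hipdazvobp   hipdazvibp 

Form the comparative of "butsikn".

pozikn and luzafabn both end in -n yet inflect differently (poziknesh, luzafibn), so the final letter is not what conditions the rule; the second-to-last letter is.
"butsikn" has second-to-last letter 'k'. The stems whose second-to-last letter is 'k' (pozikn → poziknesh, vewabekp → vewabekpesh, dedfukd → dedfukdesh) add -esh.
The other pattern: stems whose second-to-last letter is 'b' or 'p' change the last vowel to 'i'.
So butsikn → butsiknesh.

butsiknesh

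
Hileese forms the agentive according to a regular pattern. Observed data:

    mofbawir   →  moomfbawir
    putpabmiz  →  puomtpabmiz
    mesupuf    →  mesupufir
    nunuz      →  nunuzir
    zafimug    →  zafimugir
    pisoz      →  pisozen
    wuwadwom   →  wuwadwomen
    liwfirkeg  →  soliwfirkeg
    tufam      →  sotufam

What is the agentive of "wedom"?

putpabmiz and nunuz both end in -z yet inflect differently (puomtpabmiz, nunuzir), so the final letter is not what conditions the rule; the last vowel is.
"wedom" has last vowel 'o'. The stems whose last vowel is 'o' (pisoz → pisozen, wuwadwom → wuwadwomen) add -en.
The other patterns: stems whose last vowel is 'i' insert -om- after the first vowel; stems whose last vowel is 'u' add -ir; stems whose last vowel is 'a' or 'e' add the prefix so-.
So wedom → wedomen.

wedomen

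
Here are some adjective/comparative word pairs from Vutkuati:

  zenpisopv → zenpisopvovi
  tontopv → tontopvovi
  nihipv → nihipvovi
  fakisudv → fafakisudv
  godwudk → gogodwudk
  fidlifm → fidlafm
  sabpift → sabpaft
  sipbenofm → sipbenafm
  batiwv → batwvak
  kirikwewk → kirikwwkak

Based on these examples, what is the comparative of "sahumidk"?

"sahumidk" has second-to-last letter 'd'. The stems whose second-to-last letter is 'd' (fakisudv → fafakisudv, godwudk → gogodwudk) repeat the first consonant+vowel as a prefix.
The other patterns: stems whose second-to-last letter is 'p' add -ovi; stems whose second-to-last letter is 'f' change the last vowel to 'a'; stems whose second-to-last letter is 'w' delete the last vowel and add -ak.
So sahumidk → sasahumidk.

sasahumidk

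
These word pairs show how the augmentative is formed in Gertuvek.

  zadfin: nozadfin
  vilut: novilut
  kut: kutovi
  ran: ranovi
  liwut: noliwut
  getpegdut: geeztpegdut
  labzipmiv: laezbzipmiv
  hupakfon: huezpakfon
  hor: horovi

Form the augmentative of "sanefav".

kut and liwut both end in -t yet inflect differently (kutovi, noliwut), so the final letter is not what conditions the rule; the number of vowels is.
"sanefav" has 3 vowels. The stems with 3 vowels (getpegdut → geeztpegdut, hupakfon → huezpakfon, labzipmiv → laezbzipmiv) insert -ez- after the first vowel.
The other patterns: stems with 1 vowel add -ovi; stems with 2 vowels add the prefix no-.
So sanefav → saeznefav.

saeznefav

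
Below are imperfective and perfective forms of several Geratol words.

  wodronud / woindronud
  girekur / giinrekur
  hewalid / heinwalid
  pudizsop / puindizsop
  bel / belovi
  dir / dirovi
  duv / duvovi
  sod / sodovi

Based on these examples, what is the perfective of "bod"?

girekur and dir both end in -r yet inflect differently (giinrekur, dirovi), so the final letter is not what conditions the rule; the number of vowels is.
"bod" has 1 vowel. The stems with 1 vowel (bel → belovi, dir → dirovi, duv → duvovi) add -ovi.
So bod → bodovi.

bodovi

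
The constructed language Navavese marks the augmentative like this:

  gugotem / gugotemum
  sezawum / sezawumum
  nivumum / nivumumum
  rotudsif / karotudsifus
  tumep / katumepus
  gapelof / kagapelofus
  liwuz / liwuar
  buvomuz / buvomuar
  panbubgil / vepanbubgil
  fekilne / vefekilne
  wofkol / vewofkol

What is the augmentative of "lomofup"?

kalomofupus

gugotem and tumep both have last vowel 'e' yet inflect differently (gugotemum, katumepus), so the last vowel is not what conditions the rule; the final letter is.
"lomofup" ends in -p. The one such stem in the data (tumep → katumepus) adds ka- … -us around the stem, so the same rule applies.
The other patterns: stems ending in -m add -um; stems ending in -z drop the final letter and add -ar; stems ending in -e or -l add the prefix ve-.
So lomofup → kalomofupus.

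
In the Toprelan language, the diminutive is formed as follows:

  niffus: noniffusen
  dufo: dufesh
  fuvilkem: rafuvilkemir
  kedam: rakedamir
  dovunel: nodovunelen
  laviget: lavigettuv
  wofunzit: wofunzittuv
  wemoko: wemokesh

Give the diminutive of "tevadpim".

ratevadpimir

laviget and fuvilkem both have last vowel 'e' yet inflect differently (lavigettuv, rafuvilkemir), so the last vowel is not what conditions the rule; the final letter is.
"tevadpim" ends in -m. The stems ending in -m (kedam → rakedamir, fuvilkem → rafuvilkemir) add ra- … -ir around the stem.
So tevadpim → ratevadpimir.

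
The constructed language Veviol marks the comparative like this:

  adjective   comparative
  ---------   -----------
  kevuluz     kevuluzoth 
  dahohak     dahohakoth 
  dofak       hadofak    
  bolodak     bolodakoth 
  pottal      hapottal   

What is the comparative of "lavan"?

halavan

"lavan" has 2 vowels. The stems with 2 vowels (dofak → hadofak, pottal → hapottal) add the prefix ha-.
So lavan → halavan.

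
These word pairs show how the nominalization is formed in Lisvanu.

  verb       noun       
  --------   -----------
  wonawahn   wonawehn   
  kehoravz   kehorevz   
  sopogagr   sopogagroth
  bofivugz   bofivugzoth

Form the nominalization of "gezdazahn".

gezdazehn

bofivugz and kehoravz both end in -z yet inflect differently (bofivugzoth, kehorevz), so the final letter is not what conditions the rule; the second-to-last letter is.
"gezdazahn" has second-to-last letter 'h'. The one such stem in the data (wonawahn → wonawehn) changes the last vowel to 'e' (as does kehoravz), so the same rule applies.
So gezdazahn → gezdazehn.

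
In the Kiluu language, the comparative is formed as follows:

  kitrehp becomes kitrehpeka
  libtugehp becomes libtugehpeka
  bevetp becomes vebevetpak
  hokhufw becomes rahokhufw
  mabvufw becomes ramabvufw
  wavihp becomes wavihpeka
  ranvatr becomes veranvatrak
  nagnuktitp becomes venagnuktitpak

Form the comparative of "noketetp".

venoketetpak

nagnuktitp and wavihp both end in -p yet inflect differently (venagnuktitpak, wavihpeka), so the final letter is not what conditions the rule; the second-to-last letter is.
"noketetp" has second-to-last letter 't'. The stems whose second-to-last letter is 't' (ranvatr → veranvatrak, nagnuktitp → venagnuktitpak, bevetp → vebevetpak) add ve- … -ak around the stem.
So noketetp → venoketetpak.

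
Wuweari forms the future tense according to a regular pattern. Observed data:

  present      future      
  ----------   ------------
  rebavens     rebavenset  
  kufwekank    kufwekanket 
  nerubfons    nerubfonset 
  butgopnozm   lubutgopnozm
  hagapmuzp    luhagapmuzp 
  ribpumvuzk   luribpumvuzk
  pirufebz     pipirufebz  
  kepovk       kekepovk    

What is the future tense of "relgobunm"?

kufwekank and ribpumvuzk both end in -k yet inflect differently (kufwekanket, luribpumvuzk), so the final letter is not what conditions the rule; the second-to-last letter is.
"relgobunm" has second-to-last letter 'n'. The stems whose second-to-last letter is 'n' (rebavens → rebavenset, kufwekank → kufwekanket, nerubfons → nerubfonset) add -et.
The other patterns: stems whose second-to-last letter is 'z' add the prefix lu-; stems whose second-to-last letter is 'b' or 'v' repeat the first consonant+vowel as a prefix.
So relgobunm → relgobunmet.

relgobunmet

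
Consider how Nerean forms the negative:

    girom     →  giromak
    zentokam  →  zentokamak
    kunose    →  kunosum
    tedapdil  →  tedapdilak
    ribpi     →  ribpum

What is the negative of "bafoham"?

ribpi and tedapdil both have last vowel 'i' yet inflect differently (ribpum, tedapdilak), so the last vowel is not what conditions the rule; whether the stem ends in a vowel or a consonant is.
"bafoham" ends in a consonant. The stems ending in a consonant (zentokam → zentokamak, tedapdil → tedapdilak, girom → giromak) add -ak.
So bafoham → bafohamak.

bafohamak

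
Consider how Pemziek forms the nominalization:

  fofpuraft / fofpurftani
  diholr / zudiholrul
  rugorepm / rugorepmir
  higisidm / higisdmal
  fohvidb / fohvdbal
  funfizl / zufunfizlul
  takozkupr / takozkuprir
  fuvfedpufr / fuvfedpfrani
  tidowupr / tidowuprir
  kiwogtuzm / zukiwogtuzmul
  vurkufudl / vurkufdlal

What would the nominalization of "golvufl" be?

golvflani

"golvufl" has second-to-last letter 'f'. The stems whose second-to-last letter is 'f' (fuvfedpufr → fuvfedpfrani, fofpuraft → fofpurftani) delete the last vowel and add -ani.
The other patterns: stems whose second-to-last letter is 'd' delete the last vowel and add -al; stems whose second-to-last letter is 'p' add -ir; stems whose second-to-last letter is 'l' or 'z' add zu- … -ul around the stem.
So golvufl → golvflani.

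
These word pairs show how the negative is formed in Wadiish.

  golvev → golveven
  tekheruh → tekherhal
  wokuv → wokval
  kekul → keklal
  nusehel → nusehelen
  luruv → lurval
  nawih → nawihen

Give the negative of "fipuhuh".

fipuhhal

"fipuhuh" has last vowel 'u'. The stems whose last vowel is 'u' (kekul → keklal, wokuv → wokval, luruv → lurval) delete the last vowel and add -al.
The other pattern: stems whose last vowel is 'e' or 'i' add -en.
So fipuhuh → fipuhhal.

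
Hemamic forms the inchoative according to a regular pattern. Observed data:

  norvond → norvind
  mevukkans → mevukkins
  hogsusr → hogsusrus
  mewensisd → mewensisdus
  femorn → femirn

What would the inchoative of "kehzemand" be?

mewensisd and norvond both end in -d yet inflect differently (mewensisdus, norvind), so the final letter is not what conditions the rule; the second-to-last letter is.
"kehzemand" has second-to-last letter 'n'. The stems whose second-to-last letter is 'n' (norvond → norvind, mevukkans → mevukkins) change the last vowel to 'i'.
The other pattern: stems whose second-to-last letter is 's' add -us.
So kehzemand → kehzemind.

kehzemind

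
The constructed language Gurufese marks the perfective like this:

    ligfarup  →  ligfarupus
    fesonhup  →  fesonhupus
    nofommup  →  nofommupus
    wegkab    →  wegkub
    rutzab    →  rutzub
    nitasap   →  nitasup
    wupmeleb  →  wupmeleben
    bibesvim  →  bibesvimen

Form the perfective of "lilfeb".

ligfarup and nitasap both end in -p yet inflect differently (ligfarupus, nitasup), so the final letter is not what conditions the rule; the last vowel is.
"lilfeb" has last vowel 'e'. The one such stem in the data (wupmeleb → wupmeleben) adds -en, so the same rule applies.
The other patterns: stems whose last vowel is 'u' add -us; stems whose last vowel is 'a' change the last vowel to 'u'.
So lilfeb → lilfeben.

lilfeben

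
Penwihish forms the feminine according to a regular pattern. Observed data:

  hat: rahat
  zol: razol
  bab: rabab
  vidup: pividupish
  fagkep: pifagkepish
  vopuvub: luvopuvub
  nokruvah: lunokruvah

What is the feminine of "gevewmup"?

bab and vopuvub both end in -b yet inflect differently (rabab, luvopuvub), so the final letter is not what conditions the rule; the number of vowels is.
"gevewmup" has 3 vowels. The stems with 3 vowels (vopuvub → luvopuvub, nokruvah → lunokruvah) add the prefix lu-.
The other patterns: stems with 1 vowel add the prefix ra-; stems with 2 vowels add pi- … -ish around the stem.
So gevewmup → lugevewmup.

lugevewmup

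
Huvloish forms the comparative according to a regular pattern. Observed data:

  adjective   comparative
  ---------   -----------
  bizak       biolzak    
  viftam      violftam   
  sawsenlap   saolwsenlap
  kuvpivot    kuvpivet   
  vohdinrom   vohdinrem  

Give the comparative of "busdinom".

busdinem

viftam and vohdinrom both end in -m yet inflect differently (violftam, vohdinrem), so the final letter is not what conditions the rule; the last vowel is.
"busdinom" has last vowel 'o'. The stems whose last vowel is 'o' (kuvpivot → kuvpivet, vohdinrom → vohdinrem) change the last vowel to 'e'.
So busdinom → busdinem.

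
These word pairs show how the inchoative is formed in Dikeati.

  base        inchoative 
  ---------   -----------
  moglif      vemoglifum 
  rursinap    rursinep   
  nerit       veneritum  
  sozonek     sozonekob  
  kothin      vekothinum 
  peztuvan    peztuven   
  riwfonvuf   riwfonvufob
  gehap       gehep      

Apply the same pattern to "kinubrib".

vekinubribum

"kinubrib" has last vowel 'i'. The stems whose last vowel is 'i' (kothin → vekothinum, moglif → vemoglifum, nerit → veneritum) add ve- … -um around the stem.
The other patterns: stems whose last vowel is 'a' change the last vowel to 'e'; stems whose last vowel is 'e' or 'u' add -ob.
So kinubrib → vekinubribum.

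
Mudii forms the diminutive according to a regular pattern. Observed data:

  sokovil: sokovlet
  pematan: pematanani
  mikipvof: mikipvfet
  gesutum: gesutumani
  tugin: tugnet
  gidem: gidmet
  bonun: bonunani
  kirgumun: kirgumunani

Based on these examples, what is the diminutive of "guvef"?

kirgumun and tugin both end in -n yet inflect differently (kirgumunani, tugnet), so the final letter is not what conditions the rule; the last vowel is.
"guvef" has last vowel 'e'. The one such stem in the data (gidem → gidmet) deletes the last vowel and adds -et (as do sokovil, tugin), so the same rule applies.
The other pattern: stems whose last vowel is 'a' or 'u' add -ani.
So guvef → guvfet.

guvfet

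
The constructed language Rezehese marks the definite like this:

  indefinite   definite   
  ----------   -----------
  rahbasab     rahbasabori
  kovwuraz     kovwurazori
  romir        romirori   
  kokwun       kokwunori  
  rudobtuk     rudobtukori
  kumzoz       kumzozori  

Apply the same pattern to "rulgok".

rulgokori

Every pair shown (rahbasab → rahbasabori, kovwuraz → kovwurazori, romir → romirori, …) follows the same rule: add -ori.
So rulgok → rulgokori.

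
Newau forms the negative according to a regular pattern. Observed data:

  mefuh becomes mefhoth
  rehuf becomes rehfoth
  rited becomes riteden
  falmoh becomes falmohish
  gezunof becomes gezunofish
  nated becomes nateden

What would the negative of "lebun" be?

lebnoth

mefuh and falmoh both end in -h yet inflect differently (mefhoth, falmohish), so the final letter is not what conditions the rule; the last vowel is.
"lebun" has last vowel 'u'. The stems whose last vowel is 'u' (rehuf → rehfoth, mefuh → mefhoth) delete the last vowel and add -oth.
The other patterns: stems whose last vowel is 'e' add -en; stems whose last vowel is 'o' add -ish.
So lebun → lebnoth.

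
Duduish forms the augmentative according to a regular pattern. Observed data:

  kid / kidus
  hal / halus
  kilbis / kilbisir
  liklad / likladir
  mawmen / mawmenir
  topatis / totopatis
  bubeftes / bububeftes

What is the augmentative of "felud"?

feludir

kid and liklad both end in -d yet inflect differently (kidus, likladir), so the final letter is not what conditions the rule; the number of vowels is.
"felud" has 2 vowels. The stems with 2 vowels (kilbis → kilbisir, liklad → likladir, mawmen → mawmenir) add -ir.
The other patterns: stems with 1 vowel add -us; stems with 3 vowels repeat the first consonant+vowel as a prefix.
So felud → feludir.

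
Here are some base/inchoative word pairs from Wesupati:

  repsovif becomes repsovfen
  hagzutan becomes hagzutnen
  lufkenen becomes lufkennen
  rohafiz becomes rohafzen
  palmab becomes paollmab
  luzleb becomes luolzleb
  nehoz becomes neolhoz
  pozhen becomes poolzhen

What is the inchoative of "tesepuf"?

tesepfen

rohafiz and nehoz both end in -z yet inflect differently (rohafzen, neolhoz), so the final letter is not what conditions the rule; the number of vowels is.
"tesepuf" has 3 vowels. The stems with 3 vowels (repsovif → repsovfen, hagzutan → hagzutnen, lufkenen → lufkennen) delete the last vowel and add -en.
So tesepuf → tesepfen.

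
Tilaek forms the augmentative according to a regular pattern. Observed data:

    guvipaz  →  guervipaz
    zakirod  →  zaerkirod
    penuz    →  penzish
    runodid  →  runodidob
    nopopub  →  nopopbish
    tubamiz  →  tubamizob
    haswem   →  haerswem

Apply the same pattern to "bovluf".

bovlfish

"bovluf" has last vowel 'u'. The stems whose last vowel is 'u' (nopopub → nopopbish, penuz → penzish) delete the last vowel and add -ish.
So bovluf → bovlfish.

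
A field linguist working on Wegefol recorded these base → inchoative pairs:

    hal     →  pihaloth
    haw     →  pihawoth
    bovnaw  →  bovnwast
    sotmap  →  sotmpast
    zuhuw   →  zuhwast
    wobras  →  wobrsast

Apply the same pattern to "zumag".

haw and bovnaw both end in -w yet inflect differently (pihawoth, bovnwast), so the final letter is not what conditions the rule; the number of vowels is.
"zumag" has 2 vowels. The stems with 2 vowels (bovnaw → bovnwast, sotmap → sotmpast, zuhuw → zuhwast) delete the last vowel and add -ast.
The other pattern: stems with 1 vowel add pi- … -oth around the stem.
So zumag → zumgast.

zumgast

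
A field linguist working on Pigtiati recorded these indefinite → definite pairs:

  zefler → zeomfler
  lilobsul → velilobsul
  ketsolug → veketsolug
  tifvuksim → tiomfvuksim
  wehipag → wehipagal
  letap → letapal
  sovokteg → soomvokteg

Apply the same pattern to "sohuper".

soomhuper

sovokteg and ketsolug both end in -g yet inflect differently (soomvokteg, veketsolug), so the final letter is not what conditions the rule; the last vowel is.
"sohuper" has last vowel 'e'. The stems whose last vowel is 'e' (zefler → zeomfler, sovokteg → soomvokteg) insert -om- after the first vowel.
So sohuper → soomhuper.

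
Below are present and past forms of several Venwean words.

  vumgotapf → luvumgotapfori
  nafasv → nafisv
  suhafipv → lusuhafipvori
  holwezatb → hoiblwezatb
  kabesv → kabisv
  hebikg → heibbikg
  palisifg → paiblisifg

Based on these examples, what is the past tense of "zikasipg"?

luzikasipgori

suhafipv and kabesv both end in -v yet inflect differently (lusuhafipvori, kabisv), so the final letter is not what conditions the rule; the second-to-last letter is.
"zikasipg" has second-to-last letter 'p'. The stems whose second-to-last letter is 'p' (suhafipv → lusuhafipvori, vumgotapf → luvumgotapfori) add lu- … -ori around the stem.
The other patterns: stems whose second-to-last letter is 's' change the last vowel to 'i'; stems whose second-to-last letter is 'f', 'k' or 't' insert -ib- after the first vowel.
So zikasipg → luzikasipgori.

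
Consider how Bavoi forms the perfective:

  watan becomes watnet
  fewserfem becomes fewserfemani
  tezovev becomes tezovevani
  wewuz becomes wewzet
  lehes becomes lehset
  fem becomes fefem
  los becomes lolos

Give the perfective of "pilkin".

"pilkin" has 2 vowels. The stems with 2 vowels (watan → watnet, wewuz → wewzet, lehes → lehset) delete the last vowel and add -et.
The other patterns: stems with 1 vowel repeat the first consonant+vowel as a prefix; stems with 3 vowels add -ani.
So pilkin → pilknet.

pilknet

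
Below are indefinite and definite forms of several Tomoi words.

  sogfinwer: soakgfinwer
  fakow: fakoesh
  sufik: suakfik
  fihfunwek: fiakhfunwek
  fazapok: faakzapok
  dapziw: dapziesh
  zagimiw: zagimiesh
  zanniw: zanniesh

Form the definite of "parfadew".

"parfadew" ends in -w. The stems ending in -w (dapziw → dapziesh, zagimiw → zagimiesh, fakow → fakoesh) drop the final letter and add -esh.
So parfadew → parfadeesh.

parfadeesh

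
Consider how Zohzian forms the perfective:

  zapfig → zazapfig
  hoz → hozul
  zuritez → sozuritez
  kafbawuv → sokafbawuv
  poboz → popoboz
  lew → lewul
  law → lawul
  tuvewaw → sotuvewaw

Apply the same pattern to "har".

"har" has 1 vowel. The stems with 1 vowel (hoz → hozul, law → lawul, lew → lewul) add -ul.
The other patterns: stems with 2 vowels repeat the first consonant+vowel as a prefix; stems with 3 vowels add the prefix so-.
So har → harul.

harul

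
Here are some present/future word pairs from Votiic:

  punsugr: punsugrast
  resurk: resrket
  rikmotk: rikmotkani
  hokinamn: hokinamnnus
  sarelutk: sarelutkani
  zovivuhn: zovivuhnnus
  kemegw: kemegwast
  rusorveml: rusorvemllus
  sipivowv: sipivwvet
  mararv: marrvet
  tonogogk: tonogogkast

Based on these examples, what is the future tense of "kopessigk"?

rikmotk and tonogogk both end in -k yet inflect differently (rikmotkani, tonogogkast), so the final letter is not what conditions the rule; the second-to-last letter is.
"kopessigk" has second-to-last letter 'g'. The stems whose second-to-last letter is 'g' (tonogogk → tonogogkast, kemegw → kemegwast, punsugr → punsugrast) add -ast.
The other patterns: stems whose second-to-last letter is 't' add -ani; stems whose second-to-last letter is 'r' or 'w' delete the last vowel and add -et; stems whose second-to-last letter is 'h' or 'm' double the final consonant and add -us.
So kopessigk → kopessigkast.

kopessigkast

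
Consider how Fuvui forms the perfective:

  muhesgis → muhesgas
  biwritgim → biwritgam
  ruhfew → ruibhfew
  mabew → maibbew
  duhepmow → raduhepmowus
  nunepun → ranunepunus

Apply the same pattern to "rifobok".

ruhfew and duhepmow both end in -w yet inflect differently (ruibhfew, raduhepmowus), so the final letter is not what conditions the rule; the last vowel is.
"rifobok" has last vowel 'o'. The one such stem in the data (duhepmow → raduhepmowus) adds ra- … -us around the stem, so the same rule applies.
So rifobok → rarifobokus.

rarifobokus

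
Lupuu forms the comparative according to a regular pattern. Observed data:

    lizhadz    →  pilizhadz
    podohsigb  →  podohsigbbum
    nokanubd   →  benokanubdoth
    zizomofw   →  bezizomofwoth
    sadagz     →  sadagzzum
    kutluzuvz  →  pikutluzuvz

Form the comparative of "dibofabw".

kutluzuvz and sadagz both end in -z yet inflect differently (pikutluzuvz, sadagzzum), so the final letter is not what conditions the rule; the second-to-last letter is.
"dibofabw" has second-to-last letter 'b'. The one such stem in the data (nokanubd → benokanubdoth) adds be- … -oth around the stem, so the same rule applies.
The other patterns: stems whose second-to-last letter is 'd' or 'v' add the prefix pi-; stems whose second-to-last letter is 'g' double the final consonant and add -um.
So dibofabw → bedibofabwoth.

bedibofabwoth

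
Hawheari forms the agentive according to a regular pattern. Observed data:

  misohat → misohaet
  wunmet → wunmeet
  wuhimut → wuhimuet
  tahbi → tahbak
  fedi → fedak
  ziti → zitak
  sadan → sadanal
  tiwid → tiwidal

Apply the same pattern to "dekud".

dekudal

"dekud" ends in -d. The one such stem in the data (tiwid → tiwidal) adds -al, so the same rule applies.
So dekud → dekudal.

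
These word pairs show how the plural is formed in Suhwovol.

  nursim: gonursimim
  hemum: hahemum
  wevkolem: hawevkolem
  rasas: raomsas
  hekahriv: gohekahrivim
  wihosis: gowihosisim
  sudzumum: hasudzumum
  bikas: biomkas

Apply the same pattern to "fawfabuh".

hafawfabuh

"fawfabuh" has last vowel 'u'. The stems whose last vowel is 'u' (sudzumum → hasudzumum, hemum → hahemum) add the prefix ha-.
So fawfabuh → hafawfabuh.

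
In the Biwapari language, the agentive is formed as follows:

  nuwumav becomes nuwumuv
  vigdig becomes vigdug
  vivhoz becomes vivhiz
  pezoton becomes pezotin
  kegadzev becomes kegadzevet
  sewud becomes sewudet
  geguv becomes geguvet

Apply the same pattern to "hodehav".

nuwumav and kegadzev both end in -v yet inflect differently (nuwumuv, kegadzevet), so the final letter is not what conditions the rule; the last vowel is.
"hodehav" has last vowel 'a'. The one such stem in the data (nuwumav → nuwumuv) changes the last vowel to 'u' (as does vigdig), so the same rule applies.
The other patterns: stems whose last vowel is 'o' change the last vowel to 'i'; stems whose last vowel is 'e' or 'u' add -et.
So hodehav → hodehuv.

hodehuv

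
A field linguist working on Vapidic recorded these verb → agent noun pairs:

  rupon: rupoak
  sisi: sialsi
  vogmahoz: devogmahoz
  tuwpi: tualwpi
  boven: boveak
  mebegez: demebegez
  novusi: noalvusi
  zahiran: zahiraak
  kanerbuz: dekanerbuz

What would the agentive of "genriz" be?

boven and mebegez both have last vowel 'e' yet inflect differently (boveak, demebegez), so the last vowel is not what conditions the rule; the final letter is.
"genriz" ends in -z. The stems ending in -z (mebegez → demebegez, vogmahoz → devogmahoz, kanerbuz → dekanerbuz) add the prefix de-.
The other patterns: stems ending in -i insert -al- after the first vowel; stems ending in -n drop the final letter and add -ak.
So genriz → degenriz.

degenriz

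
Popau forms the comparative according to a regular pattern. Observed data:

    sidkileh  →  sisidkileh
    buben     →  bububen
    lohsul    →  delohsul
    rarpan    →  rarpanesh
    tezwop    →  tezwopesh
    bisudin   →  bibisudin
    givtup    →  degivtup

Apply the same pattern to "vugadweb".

givtup and tezwop both end in -p yet inflect differently (degivtup, tezwopesh), so the final letter is not what conditions the rule; the last vowel is.
"vugadweb" has last vowel 'e'. The stems whose last vowel is 'e' (sidkileh → sisidkileh, buben → bububen) repeat the first consonant+vowel as a prefix.
The other patterns: stems whose last vowel is 'u' add the prefix de-; stems whose last vowel is 'a' or 'o' add -esh.
So vugadweb → vuvugadweb.

vuvugadweb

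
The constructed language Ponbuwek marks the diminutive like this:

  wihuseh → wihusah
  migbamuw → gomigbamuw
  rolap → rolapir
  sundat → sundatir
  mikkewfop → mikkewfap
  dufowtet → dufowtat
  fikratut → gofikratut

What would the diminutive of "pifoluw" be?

fikratut and sundat both end in -t yet inflect differently (gofikratut, sundatir), so the final letter is not what conditions the rule; the last vowel is.
"pifoluw" has last vowel 'u'. The stems whose last vowel is 'u' (fikratut → gofikratut, migbamuw → gomigbamuw) add the prefix go-.
So pifoluw → gopifoluw.

gopifoluw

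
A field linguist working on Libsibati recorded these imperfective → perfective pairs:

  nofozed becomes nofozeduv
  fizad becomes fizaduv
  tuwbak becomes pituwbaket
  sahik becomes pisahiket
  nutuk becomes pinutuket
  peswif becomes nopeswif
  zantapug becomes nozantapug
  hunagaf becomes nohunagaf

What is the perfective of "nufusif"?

fizad and tuwbak both have last vowel 'a' yet inflect differently (fizaduv, pituwbaket), so the last vowel is not what conditions the rule; the final letter is.
"nufusif" ends in -f. The stems ending in -f (peswif → nopeswif, hunagaf → nohunagaf) add the prefix no-.
So nufusif → nonufusif.

nonufusif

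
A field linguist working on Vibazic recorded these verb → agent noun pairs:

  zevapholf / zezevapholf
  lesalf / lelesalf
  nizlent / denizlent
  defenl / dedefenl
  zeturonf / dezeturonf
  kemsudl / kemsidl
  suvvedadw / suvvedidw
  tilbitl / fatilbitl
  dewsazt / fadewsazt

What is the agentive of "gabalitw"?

fagabalitw

"gabalitw" has second-to-last letter 't'. The one such stem in the data (tilbitl → fatilbitl) adds the prefix fa-, so the same rule applies.
So gabalitw → fagabalitw.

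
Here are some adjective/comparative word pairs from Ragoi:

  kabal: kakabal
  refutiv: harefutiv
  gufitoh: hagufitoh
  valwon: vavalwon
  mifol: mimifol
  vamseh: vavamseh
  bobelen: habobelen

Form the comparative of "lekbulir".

halekbulir

vamseh and gufitoh both end in -h yet inflect differently (vavamseh, hagufitoh), so the final letter is not what conditions the rule; the number of vowels is.
"lekbulir" has 3 vowels. The stems with 3 vowels (gufitoh → hagufitoh, refutiv → harefutiv, bobelen → habobelen) add the prefix ha-.
The other pattern: stems with 2 vowels repeat the first consonant+vowel as a prefix.
So lekbulir → halekbulir.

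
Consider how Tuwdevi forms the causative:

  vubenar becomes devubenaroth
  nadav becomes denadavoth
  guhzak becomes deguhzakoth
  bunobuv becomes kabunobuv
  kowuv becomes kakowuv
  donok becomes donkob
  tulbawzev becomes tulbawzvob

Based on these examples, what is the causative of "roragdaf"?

deroragdafoth

nadav and bunobuv both end in -v yet inflect differently (denadavoth, kabunobuv), so the final letter is not what conditions the rule; the last vowel is.
"roragdaf" has last vowel 'a'. The stems whose last vowel is 'a' (vubenar → devubenaroth, nadav → denadavoth, guhzak → deguhzakoth) add de- … -oth around the stem.
So roragdaf → deroragdafoth.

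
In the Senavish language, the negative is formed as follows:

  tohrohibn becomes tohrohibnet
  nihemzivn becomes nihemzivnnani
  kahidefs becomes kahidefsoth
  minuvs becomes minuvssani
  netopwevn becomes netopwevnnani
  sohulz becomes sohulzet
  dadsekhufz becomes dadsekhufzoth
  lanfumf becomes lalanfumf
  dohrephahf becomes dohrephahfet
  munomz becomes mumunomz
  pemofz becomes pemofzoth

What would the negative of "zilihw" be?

zilihwet

munomz and dadsekhufz both end in -z yet inflect differently (mumunomz, dadsekhufzoth), so the final letter is not what conditions the rule; the second-to-last letter is.
"zilihw" has second-to-last letter 'h'. The one such stem in the data (dohrephahf → dohrephahfet) adds -et, so the same rule applies.
The other patterns: stems whose second-to-last letter is 'm' repeat the first consonant+vowel as a prefix; stems whose second-to-last letter is 'v' double the final consonant and add -ani; stems whose second-to-last letter is 'f' add -oth.
So zilihw → zilihwet.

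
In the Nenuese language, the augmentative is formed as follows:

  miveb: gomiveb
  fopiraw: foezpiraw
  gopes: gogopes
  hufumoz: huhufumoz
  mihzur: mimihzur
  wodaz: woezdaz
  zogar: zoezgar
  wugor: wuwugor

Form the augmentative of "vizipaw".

viezzipaw

"vizipaw" has last vowel 'a'. The stems whose last vowel is 'a' (zogar → zoezgar, fopiraw → foezpiraw, wodaz → woezdaz) insert -ez- after the first vowel.
So vizipaw → viezzipaw.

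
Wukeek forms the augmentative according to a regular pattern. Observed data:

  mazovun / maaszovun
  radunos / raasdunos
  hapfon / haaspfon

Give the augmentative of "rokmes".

Every pair shown (mazovun → maaszovun, radunos → raasdunos, hapfon → haaspfon) follows the same rule: insert -as- after the first vowel.
So rokmes → roaskmes.

roaskmes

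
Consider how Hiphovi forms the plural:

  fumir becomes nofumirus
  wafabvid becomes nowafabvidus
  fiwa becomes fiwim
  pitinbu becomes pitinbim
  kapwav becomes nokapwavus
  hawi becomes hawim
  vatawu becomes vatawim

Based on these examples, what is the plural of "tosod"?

"tosod" ends in a consonant. The stems ending in a consonant (wafabvid → nowafabvidus, fumir → nofumirus, kapwav → nokapwavus) add no- … -us around the stem.
The other pattern: stems ending in a vowel drop the final letter and add -im.
So tosod → notosodus.

notosodus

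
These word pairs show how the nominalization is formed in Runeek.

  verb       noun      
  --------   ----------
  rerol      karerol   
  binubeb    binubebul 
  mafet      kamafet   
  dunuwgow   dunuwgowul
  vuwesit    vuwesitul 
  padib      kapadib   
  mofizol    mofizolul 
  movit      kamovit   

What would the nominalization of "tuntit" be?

mofizol and rerol both end in -l yet inflect differently (mofizolul, karerol), so the final letter is not what conditions the rule; the number of vowels is.
"tuntit" has 2 vowels. The stems with 2 vowels (rerol → karerol, movit → kamovit, padib → kapadib) add the prefix ka-.
So tuntit → katuntit.

katuntit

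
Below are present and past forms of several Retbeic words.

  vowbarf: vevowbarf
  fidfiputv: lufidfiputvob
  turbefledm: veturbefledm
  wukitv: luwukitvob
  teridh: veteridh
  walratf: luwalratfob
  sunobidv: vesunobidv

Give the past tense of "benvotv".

lubenvotvob

"benvotv" has second-to-last letter 't'. The stems whose second-to-last letter is 't' (fidfiputv → lufidfiputvob, wukitv → luwukitvob, walratf → luwalratfob) add lu- … -ob around the stem.
The other pattern: stems whose second-to-last letter is 'd' or 'r' add the prefix ve-.
So benvotv → lubenvotvob.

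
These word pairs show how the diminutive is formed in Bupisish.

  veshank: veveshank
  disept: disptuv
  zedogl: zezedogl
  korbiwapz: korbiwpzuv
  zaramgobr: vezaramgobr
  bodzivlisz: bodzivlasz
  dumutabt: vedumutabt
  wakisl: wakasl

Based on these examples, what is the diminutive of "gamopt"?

gamptuv

disept and dumutabt both end in -t yet inflect differently (disptuv, vedumutabt), so the final letter is not what conditions the rule; the second-to-last letter is.
"gamopt" has second-to-last letter 'p'. The stems whose second-to-last letter is 'p' (disept → disptuv, korbiwapz → korbiwpzuv) delete the last vowel and add -uv.
The other patterns: stems whose second-to-last letter is 'b' add the prefix ve-; stems whose second-to-last letter is 's' change the last vowel to 'a'; stems whose second-to-last letter is 'g' or 'n' repeat the first consonant+vowel as a prefix.
So gamopt → gamptuv.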